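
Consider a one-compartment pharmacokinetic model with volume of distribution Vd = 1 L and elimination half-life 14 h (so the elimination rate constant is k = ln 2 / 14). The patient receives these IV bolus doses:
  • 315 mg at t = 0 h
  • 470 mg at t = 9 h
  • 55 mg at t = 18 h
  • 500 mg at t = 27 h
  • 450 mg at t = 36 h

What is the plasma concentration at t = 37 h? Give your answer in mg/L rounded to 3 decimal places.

k = ln 2 / 14 = 0.04951 per h
Dose 1 (315 mg at t=0 h): 315·exp(−0.04951·37) = 50.435 mg/L
Dose 2 (470 mg at t=9 h): 470·exp(−0.04951·28) = 117.500 mg/L
Dose 3 (55 mg at t=18 h): 55·exp(−0.04951·19) = 21.470 mg/L
Dose 4 (500 mg at t=27 h): 500·exp(−0.04951·10) = 304.753 mg/L
Dose 5 (450 mg at t=36 h): 450·exp(−0.04951·1) = 428.263 mg/L
C(37) = 50.435 + 117.500 + 21.470 + 304.753 + 428.263 = 922.421 mg/L

922.421 mg/L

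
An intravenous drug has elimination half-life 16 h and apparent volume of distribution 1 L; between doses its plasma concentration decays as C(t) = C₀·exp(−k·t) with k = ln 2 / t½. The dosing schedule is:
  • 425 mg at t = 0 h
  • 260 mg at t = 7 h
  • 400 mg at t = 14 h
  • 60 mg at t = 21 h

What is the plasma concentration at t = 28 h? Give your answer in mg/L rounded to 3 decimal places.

493.441 mg/L

k = ln 2 / 16 = 0.04332 per h
Dose 1 (425 mg at t=0 h): 425·exp(−0.04332·28) = 126.353 mg/L
Dose 2 (260 mg at t=7 h): 260·exp(−0.04332·21) = 104.682 mg/L
Dose 3 (400 mg at t=14 h): 400·exp(−0.04332·14) = 218.102 mg/L
Dose 4 (60 mg at t=21 h): 60·exp(−0.04332·7) = 44.305 mg/L
C(28) = 126.353 + 104.682 + 218.102 + 44.305 = 493.441 mg/L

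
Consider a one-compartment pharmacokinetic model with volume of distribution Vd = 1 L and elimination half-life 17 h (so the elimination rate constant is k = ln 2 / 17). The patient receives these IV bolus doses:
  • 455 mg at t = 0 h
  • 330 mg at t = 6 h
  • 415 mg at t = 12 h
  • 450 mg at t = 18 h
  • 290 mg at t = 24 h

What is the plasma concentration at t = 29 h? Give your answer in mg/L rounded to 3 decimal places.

k = ln 2 / 17 = 0.04077 per h
Dose 1 (455 mg at t=0 h): 455·exp(−0.04077·29) = 139.473 mg/L
Dose 2 (330 mg at t=6 h): 330·exp(−0.04077·23) = 129.193 mg/L
Dose 3 (415 mg at t=12 h): 415·exp(−0.04077·17) = 207.500 mg/L
Dose 4 (450 mg at t=18 h): 450·exp(−0.04077·11) = 287.361 mg/L
Dose 5 (290 mg at t=24 h): 290·exp(−0.04077·5) = 236.516 mg/L
C(29) = 139.473 + 129.193 + 207.500 + 287.361 + 236.516 = 1000.043 mg/L

1000.043 mg/L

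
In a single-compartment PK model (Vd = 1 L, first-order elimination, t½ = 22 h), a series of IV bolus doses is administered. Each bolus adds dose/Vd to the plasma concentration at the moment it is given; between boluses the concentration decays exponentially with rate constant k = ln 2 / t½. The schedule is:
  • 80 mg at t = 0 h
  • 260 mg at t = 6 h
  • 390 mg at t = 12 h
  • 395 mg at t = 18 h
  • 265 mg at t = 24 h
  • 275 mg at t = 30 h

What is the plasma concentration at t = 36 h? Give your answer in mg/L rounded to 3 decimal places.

943.092 mg/L

k = ln 2 / 22 = 0.03151 per h
Dose 1 (80 mg at t=0 h): 80·exp(−0.03151·36) = 25.733 mg/L
Dose 2 (260 mg at t=6 h): 260·exp(−0.03151·30) = 101.036 mg/L
Dose 3 (390 mg at t=12 h): 390·exp(−0.03151·24) = 183.092 mg/L
Dose 4 (395 mg at t=18 h): 395·exp(−0.03151·18) = 224.027 mg/L
Dose 5 (265 mg at t=24 h): 265·exp(−0.03151·12) = 181.572 mg/L
Dose 6 (275 mg at t=30 h): 275·exp(−0.03151·6) = 227.632 mg/L
C(36) = 25.733 + 101.036 + 183.092 + 224.027 + 181.572 + 227.632 = 943.092 mg/L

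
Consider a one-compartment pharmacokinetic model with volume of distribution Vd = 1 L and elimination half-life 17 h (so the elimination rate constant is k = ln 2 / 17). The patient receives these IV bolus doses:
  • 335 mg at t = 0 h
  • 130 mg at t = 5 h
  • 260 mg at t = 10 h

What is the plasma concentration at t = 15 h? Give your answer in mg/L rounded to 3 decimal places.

480.250 mg/L

k = ln 2 / 17 = 0.04077 per h
Dose 1 (335 mg at t=0 h): 335·exp(−0.04077·15) = 181.731 mg/L
Dose 2 (130 mg at t=5 h): 130·exp(−0.04077·10) = 86.470 mg/L
Dose 3 (260 mg at t=10 h): 260·exp(−0.04077·5) = 212.048 mg/L
C(15) = 181.731 + 86.470 + 212.048 = 480.250 mg/L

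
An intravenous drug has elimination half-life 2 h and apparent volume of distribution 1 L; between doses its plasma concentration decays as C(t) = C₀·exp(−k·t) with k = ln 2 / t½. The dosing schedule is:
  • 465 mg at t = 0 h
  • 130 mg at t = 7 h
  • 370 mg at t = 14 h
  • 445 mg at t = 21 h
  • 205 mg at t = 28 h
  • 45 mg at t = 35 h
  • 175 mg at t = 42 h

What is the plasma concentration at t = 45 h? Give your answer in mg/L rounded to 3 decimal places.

k = ln 2 / 2 = 0.34657 per h
Dose 1 (465 mg at t=0 h): 465·exp(−0.34657·45) = 0.000 mg/L
Dose 2 (130 mg at t=7 h): 130·exp(−0.34657·38) = 0.000 mg/L
Dose 3 (370 mg at t=14 h): 370·exp(−0.34657·31) = 0.008 mg/L
Dose 4 (445 mg at t=21 h): 445·exp(−0.34657·24) = 0.109 mg/L
Dose 5 (205 mg at t=28 h): 205·exp(−0.34657·17) = 0.566 mg/L
Dose 6 (45 mg at t=35 h): 45·exp(−0.34657·10) = 1.406 mg/L
Dose 7 (175 mg at t=42 h): 175·exp(−0.34657·3) = 61.872 mg/L
C(45) = 0.000 + 0.000 + 0.008 + 0.109 + 0.566 + 1.406 + 61.872 = 63.961 mg/L

63.961 mg/L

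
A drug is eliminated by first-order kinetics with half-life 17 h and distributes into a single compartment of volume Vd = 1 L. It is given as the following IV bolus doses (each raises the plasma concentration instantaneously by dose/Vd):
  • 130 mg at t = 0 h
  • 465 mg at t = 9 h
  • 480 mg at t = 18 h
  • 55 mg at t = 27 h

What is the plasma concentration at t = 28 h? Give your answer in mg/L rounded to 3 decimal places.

627.878 mg/L

k = ln 2 / 17 = 0.04077 per h
Dose 1 (130 mg at t=0 h): 130·exp(−0.04077·28) = 41.508 mg/L
Dose 2 (465 mg at t=9 h): 465·exp(−0.04077·19) = 214.293 mg/L
Dose 3 (480 mg at t=18 h): 480·exp(−0.04077·10) = 319.275 mg/L
Dose 4 (55 mg at t=27 h): 55·exp(−0.04077·1) = 52.803 mg/L
C(28) = 41.508 + 214.293 + 319.275 + 52.803 = 627.878 mg/L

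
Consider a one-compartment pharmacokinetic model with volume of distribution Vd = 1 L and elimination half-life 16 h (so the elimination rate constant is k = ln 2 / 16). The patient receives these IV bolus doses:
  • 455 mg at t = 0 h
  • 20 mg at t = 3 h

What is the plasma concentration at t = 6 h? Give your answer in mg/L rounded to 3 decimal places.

368.415 mg/L

k = ln 2 / 16 = 0.04332 per h
Dose 1 (455 mg at t=0 h): 455·exp(−0.04332·6) = 350.853 mg/L
Dose 2 (20 mg at t=3 h): 20·exp(−0.04332·3) = 17.563 mg/L
C(6) = 350.853 + 17.563 = 368.415 mg/L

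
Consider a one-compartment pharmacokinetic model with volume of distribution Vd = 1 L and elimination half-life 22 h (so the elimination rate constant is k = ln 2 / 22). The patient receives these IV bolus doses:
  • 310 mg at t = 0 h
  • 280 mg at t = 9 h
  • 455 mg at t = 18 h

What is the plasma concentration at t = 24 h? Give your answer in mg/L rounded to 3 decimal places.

696.708 mg/L

k = ln 2 / 22 = 0.03151 per h
Dose 1 (310 mg at t=0 h): 310·exp(−0.03151·24) = 145.534 mg/L
Dose 2 (280 mg at t=9 h): 280·exp(−0.03151·15) = 174.546 mg/L
Dose 3 (455 mg at t=18 h): 455·exp(−0.03151·6) = 376.628 mg/L
C(24) = 145.534 + 174.546 + 376.628 = 696.708 mg/L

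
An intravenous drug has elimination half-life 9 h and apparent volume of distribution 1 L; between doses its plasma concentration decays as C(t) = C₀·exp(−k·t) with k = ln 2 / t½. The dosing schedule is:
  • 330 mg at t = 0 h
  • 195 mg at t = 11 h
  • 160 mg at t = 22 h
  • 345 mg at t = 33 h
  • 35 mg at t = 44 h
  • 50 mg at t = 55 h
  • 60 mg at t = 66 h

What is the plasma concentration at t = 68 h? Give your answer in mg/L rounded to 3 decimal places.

k = ln 2 / 9 = 0.07702 per h
Dose 1 (330 mg at t=0 h): 330·exp(−0.07702·68) = 1.754 mg/L
Dose 2 (195 mg at t=11 h): 195·exp(−0.07702·57) = 2.418 mg/L
Dose 3 (160 mg at t=22 h): 160·exp(−0.07702·46) = 4.629 mg/L
Dose 4 (345 mg at t=33 h): 345·exp(−0.07702·35) = 23.289 mg/L
Dose 5 (35 mg at t=44 h): 35·exp(−0.07702·24) = 5.512 mg/L
Dose 6 (50 mg at t=55 h): 50·exp(−0.07702·13) = 18.372 mg/L
Dose 7 (60 mg at t=66 h): 60·exp(−0.07702·2) = 51.435 mg/L
C(68) = 1.754 + 2.418 + 4.629 + 23.289 + 5.512 + 18.372 + 51.435 = 107.409 mg/L

107.409 mg/L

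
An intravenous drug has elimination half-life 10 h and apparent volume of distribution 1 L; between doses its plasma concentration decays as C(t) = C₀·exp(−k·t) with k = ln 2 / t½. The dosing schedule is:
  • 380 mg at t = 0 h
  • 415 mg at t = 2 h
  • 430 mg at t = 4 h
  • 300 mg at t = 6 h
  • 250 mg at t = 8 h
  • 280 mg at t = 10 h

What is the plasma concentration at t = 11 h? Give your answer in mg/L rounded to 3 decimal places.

k = ln 2 / 10 = 0.06931 per h
Dose 1 (380 mg at t=0 h): 380·exp(−0.06931·11) = 177.276 mg/L
Dose 2 (415 mg at t=2 h): 415·exp(−0.06931·9) = 222.393 mg/L
Dose 3 (430 mg at t=4 h): 430·exp(−0.06931·7) = 264.696 mg/L
Dose 4 (300 mg at t=6 h): 300·exp(−0.06931·5) = 212.132 mg/L
Dose 5 (250 mg at t=8 h): 250·exp(−0.06931·3) = 203.063 mg/L
Dose 6 (280 mg at t=10 h): 280·exp(−0.06931·1) = 261.249 mg/L
C(11) = 177.276 + 222.393 + 264.696 + 212.132 + 203.063 + 261.249 = 1340.810 mg/L

1340.810 mg/L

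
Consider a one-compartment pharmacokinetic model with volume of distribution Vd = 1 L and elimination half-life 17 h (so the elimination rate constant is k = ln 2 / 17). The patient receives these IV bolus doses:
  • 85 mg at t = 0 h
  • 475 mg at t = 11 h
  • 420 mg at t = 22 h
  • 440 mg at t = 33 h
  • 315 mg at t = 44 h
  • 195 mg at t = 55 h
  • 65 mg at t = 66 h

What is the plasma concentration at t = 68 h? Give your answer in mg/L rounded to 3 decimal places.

514.854 mg/L

k = ln 2 / 17 = 0.04077 per h
Dose 1 (85 mg at t=0 h): 85·exp(−0.04077·68) = 5.312 mg/L
Dose 2 (475 mg at t=11 h): 475·exp(−0.04077·57) = 46.490 mg/L
Dose 3 (420 mg at t=22 h): 420·exp(−0.04077·46) = 64.372 mg/L
Dose 4 (440 mg at t=33 h): 440·exp(−0.04077·35) = 105.605 mg/L
Dose 5 (315 mg at t=44 h): 315·exp(−0.04077·24) = 118.393 mg/L
Dose 6 (195 mg at t=55 h): 195·exp(−0.04077·13) = 114.772 mg/L
Dose 7 (65 mg at t=66 h): 65·exp(−0.04077·2) = 59.910 mg/L
C(68) = 5.312 + 46.490 + 64.372 + 105.605 + 118.393 + 114.772 + 59.910 = 514.854 mg/L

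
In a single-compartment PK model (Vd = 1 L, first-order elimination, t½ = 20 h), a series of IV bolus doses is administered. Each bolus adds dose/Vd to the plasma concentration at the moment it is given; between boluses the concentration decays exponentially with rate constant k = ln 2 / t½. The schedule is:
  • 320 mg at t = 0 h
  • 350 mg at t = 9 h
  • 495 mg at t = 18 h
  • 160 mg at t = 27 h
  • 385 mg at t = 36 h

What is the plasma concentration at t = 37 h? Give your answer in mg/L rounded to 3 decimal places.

k = ln 2 / 20 = 0.03466 per h
Dose 1 (320 mg at t=0 h): 320·exp(−0.03466·37) = 88.766 mg/L
Dose 2 (350 mg at t=9 h): 350·exp(−0.03466·28) = 132.625 mg/L
Dose 3 (495 mg at t=18 h): 495·exp(−0.03466·19) = 256.228 mg/L
Dose 4 (160 mg at t=27 h): 160·exp(−0.03466·10) = 113.137 mg/L
Dose 5 (385 mg at t=36 h): 385·exp(−0.03466·1) = 371.885 mg/L
C(37) = 88.766 + 132.625 + 256.228 + 113.137 + 371.885 = 962.641 mg/L

962.641 mg/L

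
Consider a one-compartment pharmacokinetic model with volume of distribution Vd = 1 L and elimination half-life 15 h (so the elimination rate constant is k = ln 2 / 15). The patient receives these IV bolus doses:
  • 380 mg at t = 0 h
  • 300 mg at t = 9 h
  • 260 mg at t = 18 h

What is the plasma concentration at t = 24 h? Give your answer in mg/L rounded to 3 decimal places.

472.396 mg/L

k = ln 2 / 15 = 0.04621 per h
Dose 1 (380 mg at t=0 h): 380·exp(−0.04621·24) = 125.353 mg/L
Dose 2 (300 mg at t=9 h): 300·exp(−0.04621·15) = 150.000 mg/L
Dose 3 (260 mg at t=18 h): 260·exp(−0.04621·6) = 197.043 mg/L
C(24) = 125.353 + 150.000 + 197.043 = 472.396 mg/L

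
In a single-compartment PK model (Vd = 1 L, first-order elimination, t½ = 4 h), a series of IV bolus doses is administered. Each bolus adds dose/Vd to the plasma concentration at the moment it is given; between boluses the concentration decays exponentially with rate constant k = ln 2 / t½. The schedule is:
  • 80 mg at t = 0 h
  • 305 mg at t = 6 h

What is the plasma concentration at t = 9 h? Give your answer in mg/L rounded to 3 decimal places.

198.172 mg/L

k = ln 2 / 4 = 0.17329 per h
Dose 1 (80 mg at t=0 h): 80·exp(−0.17329·9) = 16.818 mg/L
Dose 2 (305 mg at t=6 h): 305·exp(−0.17329·3) = 181.354 mg/L
C(9) = 16.818 + 181.354 = 198.172 mg/L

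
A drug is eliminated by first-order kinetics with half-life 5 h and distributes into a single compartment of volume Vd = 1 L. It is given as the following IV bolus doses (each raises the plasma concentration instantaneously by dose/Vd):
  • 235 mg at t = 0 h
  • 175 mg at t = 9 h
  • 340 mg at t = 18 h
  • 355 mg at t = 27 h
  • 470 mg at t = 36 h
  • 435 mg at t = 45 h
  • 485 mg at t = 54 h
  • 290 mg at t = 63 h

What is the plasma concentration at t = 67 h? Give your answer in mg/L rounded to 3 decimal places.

k = ln 2 / 5 = 0.13863 per h
Dose 1 (235 mg at t=0 h): 235·exp(−0.13863·67) = 0.022 mg/L
Dose 2 (175 mg at t=9 h): 175·exp(−0.13863·58) = 0.056 mg/L
Dose 3 (340 mg at t=18 h): 340·exp(−0.13863·49) = 0.381 mg/L
Dose 4 (355 mg at t=27 h): 355·exp(−0.13863·40) = 1.387 mg/L
Dose 5 (470 mg at t=36 h): 470·exp(−0.13863·31) = 6.393 mg/L
Dose 6 (435 mg at t=45 h): 435·exp(−0.13863·22) = 20.604 mg/L
Dose 7 (485 mg at t=54 h): 485·exp(−0.13863·13) = 79.995 mg/L
Dose 8 (290 mg at t=63 h): 290·exp(−0.13863·4) = 166.561 mg/L
C(67) = 0.022 + 0.056 + 0.381 + 1.387 + 6.393 + 20.604 + 79.995 + 166.561 = 275.400 mg/L

275.400 mg/L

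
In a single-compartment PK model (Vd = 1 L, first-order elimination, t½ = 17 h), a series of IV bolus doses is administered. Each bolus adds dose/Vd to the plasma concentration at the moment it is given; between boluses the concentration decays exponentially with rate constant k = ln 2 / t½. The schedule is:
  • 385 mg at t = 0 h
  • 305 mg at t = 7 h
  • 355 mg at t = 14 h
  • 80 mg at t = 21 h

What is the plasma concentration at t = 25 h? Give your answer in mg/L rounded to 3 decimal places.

579.986 mg/L

k = ln 2 / 17 = 0.04077 per h
Dose 1 (385 mg at t=0 h): 385·exp(−0.04077·25) = 138.922 mg/L
Dose 2 (305 mg at t=7 h): 305·exp(−0.04077·18) = 146.407 mg/L
Dose 3 (355 mg at t=14 h): 355·exp(−0.04077·11) = 226.696 mg/L
Dose 4 (80 mg at t=21 h): 80·exp(−0.04077·4) = 67.961 mg/L
C(25) = 138.922 + 146.407 + 226.696 + 67.961 = 579.986 mg/L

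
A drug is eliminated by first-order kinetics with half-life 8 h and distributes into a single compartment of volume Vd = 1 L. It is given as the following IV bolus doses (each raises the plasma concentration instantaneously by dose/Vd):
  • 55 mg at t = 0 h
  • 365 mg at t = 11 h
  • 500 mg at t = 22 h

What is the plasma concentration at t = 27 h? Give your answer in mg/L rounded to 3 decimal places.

k = ln 2 / 8 = 0.08664 per h
Dose 1 (55 mg at t=0 h): 55·exp(−0.08664·27) = 5.301 mg/L
Dose 2 (365 mg at t=11 h): 365·exp(−0.08664·16) = 91.250 mg/L
Dose 3 (500 mg at t=22 h): 500·exp(−0.08664·5) = 324.210 mg/L
C(27) = 5.301 + 91.250 + 324.210 = 420.761 mg/L

420.761 mg/L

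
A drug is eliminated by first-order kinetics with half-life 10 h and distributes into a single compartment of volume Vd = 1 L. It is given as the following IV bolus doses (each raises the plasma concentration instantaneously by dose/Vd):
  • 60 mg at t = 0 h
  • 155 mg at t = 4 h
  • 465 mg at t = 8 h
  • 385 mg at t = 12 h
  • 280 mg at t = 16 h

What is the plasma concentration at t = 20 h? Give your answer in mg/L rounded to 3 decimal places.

k = ln 2 / 10 = 0.06931 per h
Dose 1 (60 mg at t=0 h): 60·exp(−0.06931·20) = 15.000 mg/L
Dose 2 (155 mg at t=4 h): 155·exp(−0.06931·16) = 51.131 mg/L
Dose 3 (465 mg at t=8 h): 465·exp(−0.06931·12) = 202.403 mg/L
Dose 4 (385 mg at t=12 h): 385·exp(−0.06931·8) = 221.124 mg/L
Dose 5 (280 mg at t=16 h): 280·exp(−0.06931·4) = 212.200 mg/L
C(20) = 15.000 + 51.131 + 202.403 + 221.124 + 212.200 = 701.859 mg/L

701.859 mg/L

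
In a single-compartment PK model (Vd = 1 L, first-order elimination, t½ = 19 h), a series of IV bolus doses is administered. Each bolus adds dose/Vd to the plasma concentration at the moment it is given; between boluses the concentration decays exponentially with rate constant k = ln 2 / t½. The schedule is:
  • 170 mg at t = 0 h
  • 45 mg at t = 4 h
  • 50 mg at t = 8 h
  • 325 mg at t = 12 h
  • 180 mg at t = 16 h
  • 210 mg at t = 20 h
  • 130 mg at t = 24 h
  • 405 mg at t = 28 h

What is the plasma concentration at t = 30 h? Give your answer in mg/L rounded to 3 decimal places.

k = ln 2 / 19 = 0.03648 per h
Dose 1 (170 mg at t=0 h): 170·exp(−0.03648·30) = 56.903 mg/L
Dose 2 (45 mg at t=4 h): 45·exp(−0.03648·26) = 17.429 mg/L
Dose 3 (50 mg at t=8 h): 50·exp(−0.03648·22) = 22.408 mg/L
Dose 4 (325 mg at t=12 h): 325·exp(−0.03648·18) = 168.538 mg/L
Dose 5 (180 mg at t=16 h): 180·exp(−0.03648·14) = 108.009 mg/L
Dose 6 (210 mg at t=20 h): 210·exp(−0.03648·10) = 145.808 mg/L
Dose 7 (130 mg at t=24 h): 130·exp(−0.03648·6) = 104.443 mg/L
Dose 8 (405 mg at t=28 h): 405·exp(−0.03648·2) = 376.502 mg/L
C(30) = 56.903 + 17.429 + 22.408 + 168.538 + 108.009 + 145.808 + 104.443 + 376.502 = 1000.042 mg/L

1000.042 mg/L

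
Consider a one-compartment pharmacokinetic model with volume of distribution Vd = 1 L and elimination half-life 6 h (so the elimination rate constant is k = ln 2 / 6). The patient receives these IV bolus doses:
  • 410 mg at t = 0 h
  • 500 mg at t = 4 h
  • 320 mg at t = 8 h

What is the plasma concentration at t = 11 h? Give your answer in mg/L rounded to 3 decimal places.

564.051 mg/L

k = ln 2 / 6 = 0.11552 per h
Dose 1 (410 mg at t=0 h): 410·exp(−0.11552·11) = 115.052 mg/L
Dose 2 (500 mg at t=4 h): 500·exp(−0.11552·7) = 222.725 mg/L
Dose 3 (320 mg at t=8 h): 320·exp(−0.11552·3) = 226.274 mg/L
C(11) = 115.052 + 222.725 + 226.274 = 564.051 mg/L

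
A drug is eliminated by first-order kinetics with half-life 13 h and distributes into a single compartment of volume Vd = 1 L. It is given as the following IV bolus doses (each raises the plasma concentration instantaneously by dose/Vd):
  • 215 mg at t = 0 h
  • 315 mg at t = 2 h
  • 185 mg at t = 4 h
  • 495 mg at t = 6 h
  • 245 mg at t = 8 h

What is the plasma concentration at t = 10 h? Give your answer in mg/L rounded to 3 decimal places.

1086.260 mg/L

k = ln 2 / 13 = 0.05332 per h
Dose 1 (215 mg at t=0 h): 215·exp(−0.05332·10) = 126.147 mg/L
Dose 2 (315 mg at t=2 h): 315·exp(−0.05332·8) = 205.618 mg/L
Dose 3 (185 mg at t=4 h): 185·exp(−0.05332·6) = 134.349 mg/L
Dose 4 (495 mg at t=6 h): 495·exp(−0.05332·4) = 399.927 mg/L
Dose 5 (245 mg at t=8 h): 245·exp(−0.05332·2) = 220.218 mg/L
C(10) = 126.147 + 205.618 + 134.349 + 399.927 + 220.218 = 1086.260 mg/L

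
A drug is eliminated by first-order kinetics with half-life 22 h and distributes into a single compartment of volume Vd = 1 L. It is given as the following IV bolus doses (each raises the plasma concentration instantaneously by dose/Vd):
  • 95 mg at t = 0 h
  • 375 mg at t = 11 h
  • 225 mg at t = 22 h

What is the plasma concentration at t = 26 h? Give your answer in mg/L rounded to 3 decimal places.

k = ln 2 / 22 = 0.03151 per h
Dose 1 (95 mg at t=0 h): 95·exp(−0.03151·26) = 41.876 mg/L
Dose 2 (375 mg at t=11 h): 375·exp(−0.03151·15) = 233.767 mg/L
Dose 3 (225 mg at t=22 h): 225·exp(−0.03151·4) = 198.358 mg/L
C(26) = 41.876 + 233.767 + 198.358 = 474.001 mg/L

474.001 mg/L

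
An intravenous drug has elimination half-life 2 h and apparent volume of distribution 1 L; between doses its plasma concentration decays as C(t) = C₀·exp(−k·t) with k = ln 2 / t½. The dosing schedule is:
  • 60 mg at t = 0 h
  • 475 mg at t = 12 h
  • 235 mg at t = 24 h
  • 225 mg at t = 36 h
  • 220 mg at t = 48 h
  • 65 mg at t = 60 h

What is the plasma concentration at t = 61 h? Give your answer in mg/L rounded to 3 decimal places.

48.432 mg/L

k = ln 2 / 2 = 0.34657 per h
Dose 1 (60 mg at t=0 h): 60·exp(−0.34657·61) = 0.000 mg/L
Dose 2 (475 mg at t=12 h): 475·exp(−0.34657·49) = 0.000 mg/L
Dose 3 (235 mg at t=24 h): 235·exp(−0.34657·37) = 0.001 mg/L
Dose 4 (225 mg at t=36 h): 225·exp(−0.34657·25) = 0.039 mg/L
Dose 5 (220 mg at t=48 h): 220·exp(−0.34657·13) = 2.431 mg/L
Dose 6 (65 mg at t=60 h): 65·exp(−0.34657·1) = 45.962 mg/L
C(61) = 0.000 + 0.000 + 0.001 + 0.039 + 2.431 + 45.962 = 48.432 mg/L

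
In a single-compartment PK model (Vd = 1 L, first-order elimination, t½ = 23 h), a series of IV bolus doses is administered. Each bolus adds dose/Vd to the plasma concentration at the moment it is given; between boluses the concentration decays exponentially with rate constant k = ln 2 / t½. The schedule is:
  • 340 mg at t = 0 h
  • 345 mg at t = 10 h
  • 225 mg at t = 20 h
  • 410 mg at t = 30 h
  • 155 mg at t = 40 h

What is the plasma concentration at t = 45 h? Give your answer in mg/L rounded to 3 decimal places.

707.882 mg/L

k = ln 2 / 23 = 0.03014 per h
Dose 1 (340 mg at t=0 h): 340·exp(−0.03014·45) = 87.601 mg/L
Dose 2 (345 mg at t=10 h): 345·exp(−0.03014·35) = 120.152 mg/L
Dose 3 (225 mg at t=20 h): 225·exp(−0.03014·25) = 105.920 mg/L
Dose 4 (410 mg at t=30 h): 410·exp(−0.03014·15) = 260.892 mg/L
Dose 5 (155 mg at t=40 h): 155·exp(−0.03014·5) = 133.318 mg/L
C(45) = 87.601 + 120.152 + 105.920 + 260.892 + 133.318 = 707.882 mg/L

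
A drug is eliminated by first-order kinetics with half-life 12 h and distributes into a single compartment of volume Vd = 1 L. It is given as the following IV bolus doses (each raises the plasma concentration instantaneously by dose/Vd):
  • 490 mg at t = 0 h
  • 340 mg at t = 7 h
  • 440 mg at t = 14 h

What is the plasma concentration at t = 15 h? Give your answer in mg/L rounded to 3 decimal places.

k = ln 2 / 12 = 0.05776 per h
Dose 1 (490 mg at t=0 h): 490·exp(−0.05776·15) = 206.020 mg/L
Dose 2 (340 mg at t=7 h): 340·exp(−0.05776·8) = 214.187 mg/L
Dose 3 (440 mg at t=14 h): 440·exp(−0.05776·1) = 415.305 mg/L
C(15) = 206.020 + 214.187 + 415.305 = 835.511 mg/L

835.511 mg/L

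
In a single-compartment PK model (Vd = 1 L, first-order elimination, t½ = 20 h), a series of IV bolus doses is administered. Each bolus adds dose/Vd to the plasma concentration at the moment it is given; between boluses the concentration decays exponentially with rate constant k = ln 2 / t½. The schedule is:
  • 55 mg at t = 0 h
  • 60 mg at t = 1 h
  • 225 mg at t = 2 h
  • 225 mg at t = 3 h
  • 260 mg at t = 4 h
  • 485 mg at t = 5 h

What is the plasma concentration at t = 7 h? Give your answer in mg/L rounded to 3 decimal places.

k = ln 2 / 20 = 0.03466 per h
Dose 1 (55 mg at t=0 h): 55·exp(−0.03466·7) = 43.152 mg/L
Dose 2 (60 mg at t=1 h): 60·exp(−0.03466·6) = 48.735 mg/L
Dose 3 (225 mg at t=2 h): 225·exp(−0.03466·5) = 189.202 mg/L
Dose 4 (225 mg at t=3 h): 225·exp(−0.03466·4) = 195.874 mg/L
Dose 5 (260 mg at t=4 h): 260·exp(−0.03466·3) = 234.325 mg/L
Dose 6 (485 mg at t=5 h): 485·exp(−0.03466·2) = 452.521 mg/L
C(7) = 43.152 + 48.735 + 189.202 + 195.874 + 234.325 + 452.521 = 1163.809 mg/L

1163.809 mg/L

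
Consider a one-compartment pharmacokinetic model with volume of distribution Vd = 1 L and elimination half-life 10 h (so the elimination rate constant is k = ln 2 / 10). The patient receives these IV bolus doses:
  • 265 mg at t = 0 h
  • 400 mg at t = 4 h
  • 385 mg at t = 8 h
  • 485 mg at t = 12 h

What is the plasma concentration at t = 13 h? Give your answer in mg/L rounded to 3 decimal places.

1046.735 mg/L

k = ln 2 / 10 = 0.06931 per h
Dose 1 (265 mg at t=0 h): 265·exp(−0.06931·13) = 107.623 mg/L
Dose 2 (400 mg at t=4 h): 400·exp(−0.06931·9) = 214.355 mg/L
Dose 3 (385 mg at t=8 h): 385·exp(−0.06931·5) = 272.236 mg/L
Dose 4 (485 mg at t=12 h): 485·exp(−0.06931·1) = 452.521 mg/L
C(13) = 107.623 + 214.355 + 272.236 + 452.521 = 1046.735 mg/L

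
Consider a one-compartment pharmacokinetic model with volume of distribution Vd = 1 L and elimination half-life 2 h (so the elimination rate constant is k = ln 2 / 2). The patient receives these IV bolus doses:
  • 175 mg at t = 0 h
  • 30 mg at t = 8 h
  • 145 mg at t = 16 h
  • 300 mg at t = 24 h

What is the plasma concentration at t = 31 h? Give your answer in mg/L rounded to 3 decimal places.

k = ln 2 / 2 = 0.34657 per h
Dose 1 (175 mg at t=0 h): 175·exp(−0.34657·31) = 0.004 mg/L
Dose 2 (30 mg at t=8 h): 30·exp(−0.34657·23) = 0.010 mg/L
Dose 3 (145 mg at t=16 h): 145·exp(−0.34657·15) = 0.801 mg/L
Dose 4 (300 mg at t=24 h): 300·exp(−0.34657·7) = 26.517 mg/L
C(31) = 0.004 + 0.010 + 0.801 + 26.517 = 27.332 mg/L

27.332 mg/L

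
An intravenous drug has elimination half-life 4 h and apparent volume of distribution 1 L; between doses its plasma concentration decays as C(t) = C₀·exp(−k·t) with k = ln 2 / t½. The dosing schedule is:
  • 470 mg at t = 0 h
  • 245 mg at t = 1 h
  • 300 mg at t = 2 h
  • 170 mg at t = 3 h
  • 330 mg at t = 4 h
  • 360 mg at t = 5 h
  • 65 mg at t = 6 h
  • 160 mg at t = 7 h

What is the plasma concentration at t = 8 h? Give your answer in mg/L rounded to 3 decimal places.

k = ln 2 / 4 = 0.17329 per h
Dose 1 (470 mg at t=0 h): 470·exp(−0.17329·8) = 117.500 mg/L
Dose 2 (245 mg at t=1 h): 245·exp(−0.17329·7) = 72.839 mg/L
Dose 3 (300 mg at t=2 h): 300·exp(−0.17329·6) = 106.066 mg/L
Dose 4 (170 mg at t=3 h): 170·exp(−0.17329·5) = 71.476 mg/L
Dose 5 (330 mg at t=4 h): 330·exp(−0.17329·4) = 165.000 mg/L
Dose 6 (360 mg at t=5 h): 360·exp(−0.17329·3) = 214.057 mg/L
Dose 7 (65 mg at t=6 h): 65·exp(−0.17329·2) = 45.962 mg/L
Dose 8 (160 mg at t=7 h): 160·exp(−0.17329·1) = 134.543 mg/L
C(8) = 117.500 + 72.839 + 106.066 + 71.476 + 165.000 + 214.057 + 45.962 + 134.543 = 927.444 mg/L

927.444 mg/L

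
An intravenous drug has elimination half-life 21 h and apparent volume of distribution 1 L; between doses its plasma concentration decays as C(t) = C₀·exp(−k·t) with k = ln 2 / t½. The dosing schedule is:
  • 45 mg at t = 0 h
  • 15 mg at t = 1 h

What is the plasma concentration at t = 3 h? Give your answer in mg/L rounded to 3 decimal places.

k = ln 2 / 21 = 0.03301 per h
Dose 1 (45 mg at t=0 h): 45·exp(−0.03301·3) = 40.758 mg/L
Dose 2 (15 mg at t=1 h): 15·exp(−0.03301·2) = 14.042 mg/L
C(3) = 40.758 + 14.042 = 54.799 mg/L

54.799 mg/L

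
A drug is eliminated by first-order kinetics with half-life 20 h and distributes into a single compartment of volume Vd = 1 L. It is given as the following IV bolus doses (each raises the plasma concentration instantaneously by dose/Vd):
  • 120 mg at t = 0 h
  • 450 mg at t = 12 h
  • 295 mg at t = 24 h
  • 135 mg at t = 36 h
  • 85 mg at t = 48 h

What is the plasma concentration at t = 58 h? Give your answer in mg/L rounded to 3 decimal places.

k = ln 2 / 20 = 0.03466 per h
Dose 1 (120 mg at t=0 h): 120·exp(−0.03466·58) = 16.077 mg/L
Dose 2 (450 mg at t=12 h): 450·exp(−0.03466·46) = 91.378 mg/L
Dose 3 (295 mg at t=24 h): 295·exp(−0.03466·34) = 90.797 mg/L
Dose 4 (135 mg at t=36 h): 135·exp(−0.03466·22) = 62.980 mg/L
Dose 5 (85 mg at t=48 h): 85·exp(−0.03466·10) = 60.104 mg/L
C(58) = 16.077 + 91.378 + 90.797 + 62.980 + 60.104 = 321.336 mg/L

321.336 mg/L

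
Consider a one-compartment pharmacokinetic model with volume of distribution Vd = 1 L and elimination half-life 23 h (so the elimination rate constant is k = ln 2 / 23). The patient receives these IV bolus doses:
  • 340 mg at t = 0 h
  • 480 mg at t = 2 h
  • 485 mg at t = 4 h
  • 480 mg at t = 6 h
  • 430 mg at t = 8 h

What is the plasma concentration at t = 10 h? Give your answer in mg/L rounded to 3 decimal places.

k = ln 2 / 23 = 0.03014 per h
Dose 1 (340 mg at t=0 h): 340·exp(−0.03014·10) = 251.534 mg/L
Dose 2 (480 mg at t=2 h): 480·exp(−0.03014·8) = 377.168 mg/L
Dose 3 (485 mg at t=4 h): 485·exp(−0.03014·6) = 404.774 mg/L
Dose 4 (480 mg at t=6 h): 480·exp(−0.03014·4) = 425.489 mg/L
Dose 5 (430 mg at t=8 h): 430·exp(−0.03014·2) = 404.848 mg/L
C(10) = 251.534 + 377.168 + 404.774 + 425.489 + 404.848 = 1863.812 mg/L

1863.812 mg/L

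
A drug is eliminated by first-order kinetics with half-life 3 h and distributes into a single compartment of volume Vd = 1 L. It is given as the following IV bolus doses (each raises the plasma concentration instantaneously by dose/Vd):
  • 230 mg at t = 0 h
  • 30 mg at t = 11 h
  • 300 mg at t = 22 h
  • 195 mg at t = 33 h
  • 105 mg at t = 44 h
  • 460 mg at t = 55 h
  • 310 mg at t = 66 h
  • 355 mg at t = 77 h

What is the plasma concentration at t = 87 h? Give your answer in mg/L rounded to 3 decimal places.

37.931 mg/L

k = ln 2 / 3 = 0.23105 per h
Dose 1 (230 mg at t=0 h): 230·exp(−0.23105·87) = 0.000 mg/L
Dose 2 (30 mg at t=11 h): 30·exp(−0.23105·76) = 0.000 mg/L
Dose 3 (300 mg at t=22 h): 300·exp(−0.23105·65) = 0.000 mg/L
Dose 4 (195 mg at t=33 h): 195·exp(−0.23105·54) = 0.001 mg/L
Dose 5 (105 mg at t=44 h): 105·exp(−0.23105·43) = 0.005 mg/L
Dose 6 (460 mg at t=55 h): 460·exp(−0.23105·32) = 0.283 mg/L
Dose 7 (310 mg at t=66 h): 310·exp(−0.23105·21) = 2.422 mg/L
Dose 8 (355 mg at t=77 h): 355·exp(−0.23105·10) = 35.220 mg/L
C(87) = 0.000 + 0.000 + 0.000 + 0.001 + 0.005 + 0.283 + 2.422 + 35.220 = 37.931 mg/L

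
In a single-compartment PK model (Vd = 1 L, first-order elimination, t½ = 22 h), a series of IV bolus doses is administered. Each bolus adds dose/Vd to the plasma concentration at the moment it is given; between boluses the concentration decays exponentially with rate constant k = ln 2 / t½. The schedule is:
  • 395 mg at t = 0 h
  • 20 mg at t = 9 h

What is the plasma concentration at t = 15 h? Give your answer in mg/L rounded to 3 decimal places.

k = ln 2 / 22 = 0.03151 per h
Dose 1 (395 mg at t=0 h): 395·exp(−0.03151·15) = 246.235 mg/L
Dose 2 (20 mg at t=9 h): 20·exp(−0.03151·6) = 16.555 mg/L
C(15) = 246.235 + 16.555 = 262.790 mg/L

262.790 mg/L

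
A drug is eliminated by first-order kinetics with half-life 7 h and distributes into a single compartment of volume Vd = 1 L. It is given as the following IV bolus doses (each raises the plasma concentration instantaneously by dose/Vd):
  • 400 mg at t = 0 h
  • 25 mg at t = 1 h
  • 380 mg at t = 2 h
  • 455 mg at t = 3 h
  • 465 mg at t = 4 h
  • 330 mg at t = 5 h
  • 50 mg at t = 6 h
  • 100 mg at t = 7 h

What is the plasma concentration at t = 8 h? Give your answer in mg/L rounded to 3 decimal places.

k = ln 2 / 7 = 0.09902 per h
Dose 1 (400 mg at t=0 h): 400·exp(−0.09902·8) = 181.145 mg/L
Dose 2 (25 mg at t=1 h): 25·exp(−0.09902·7) = 12.500 mg/L
Dose 3 (380 mg at t=2 h): 380·exp(−0.09902·6) = 209.777 mg/L
Dose 4 (455 mg at t=3 h): 455·exp(−0.09902·5) = 277.326 mg/L
Dose 5 (465 mg at t=4 h): 465·exp(−0.09902·4) = 312.922 mg/L
Dose 6 (330 mg at t=5 h): 330·exp(−0.09902·3) = 245.189 mg/L
Dose 7 (50 mg at t=6 h): 50·exp(−0.09902·2) = 41.017 mg/L
Dose 8 (100 mg at t=7 h): 100·exp(−0.09902·1) = 90.572 mg/L
C(8) = 181.145 + 12.500 + 209.777 + 277.326 + 312.922 + 245.189 + 41.017 + 90.572 = 1370.447 mg/L

1370.447 mg/L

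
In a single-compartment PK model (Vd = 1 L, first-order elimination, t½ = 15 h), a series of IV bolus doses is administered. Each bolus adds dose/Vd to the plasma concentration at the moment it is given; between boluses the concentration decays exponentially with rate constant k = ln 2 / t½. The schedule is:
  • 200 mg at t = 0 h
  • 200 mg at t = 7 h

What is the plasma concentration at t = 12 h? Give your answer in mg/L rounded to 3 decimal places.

k = ln 2 / 15 = 0.04621 per h
Dose 1 (200 mg at t=0 h): 200·exp(−0.04621·12) = 114.870 mg/L
Dose 2 (200 mg at t=7 h): 200·exp(−0.04621·5) = 158.740 mg/L
C(12) = 114.870 + 158.740 = 273.610 mg/L

273.610 mg/L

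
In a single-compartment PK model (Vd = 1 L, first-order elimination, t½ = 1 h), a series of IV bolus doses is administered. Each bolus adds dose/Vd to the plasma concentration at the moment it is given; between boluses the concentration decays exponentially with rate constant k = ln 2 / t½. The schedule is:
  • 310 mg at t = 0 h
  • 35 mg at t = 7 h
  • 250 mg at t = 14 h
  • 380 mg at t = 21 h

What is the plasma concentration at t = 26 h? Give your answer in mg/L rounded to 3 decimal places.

11.936 mg/L

k = ln 2 / 1 = 0.69315 per h
Dose 1 (310 mg at t=0 h): 310·exp(−0.69315·26) = 0.000 mg/L
Dose 2 (35 mg at t=7 h): 35·exp(−0.69315·19) = 0.000 mg/L
Dose 3 (250 mg at t=14 h): 250·exp(−0.69315·12) = 0.061 mg/L
Dose 4 (380 mg at t=21 h): 380·exp(−0.69315·5) = 11.875 mg/L
C(26) = 0.000 + 0.000 + 0.061 + 11.875 = 11.936 mg/L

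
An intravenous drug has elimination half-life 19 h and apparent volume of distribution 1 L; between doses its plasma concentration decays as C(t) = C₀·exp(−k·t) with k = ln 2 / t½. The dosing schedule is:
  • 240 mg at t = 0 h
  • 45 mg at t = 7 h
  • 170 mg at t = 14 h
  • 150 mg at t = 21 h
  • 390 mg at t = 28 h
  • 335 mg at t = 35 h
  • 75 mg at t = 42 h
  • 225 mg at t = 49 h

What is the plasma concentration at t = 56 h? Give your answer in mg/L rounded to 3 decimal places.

632.646 mg/L

k = ln 2 / 19 = 0.03648 per h
Dose 1 (240 mg at t=0 h): 240·exp(−0.03648·56) = 31.115 mg/L
Dose 2 (45 mg at t=7 h): 45·exp(−0.03648·49) = 7.531 mg/L
Dose 3 (170 mg at t=14 h): 170·exp(−0.03648·42) = 36.729 mg/L
Dose 4 (150 mg at t=21 h): 150·exp(−0.03648·35) = 41.837 mg/L
Dose 5 (390 mg at t=28 h): 390·exp(−0.03648·28) = 140.424 mg/L
Dose 6 (335 mg at t=35 h): 335·exp(−0.03648·21) = 155.714 mg/L
Dose 7 (75 mg at t=42 h): 75·exp(−0.03648·14) = 45.004 mg/L
Dose 8 (225 mg at t=49 h): 225·exp(−0.03648·7) = 174.292 mg/L
C(56) = 31.115 + 7.531 + 36.729 + 41.837 + 140.424 + 155.714 + 45.004 + 174.292 = 632.646 mg/L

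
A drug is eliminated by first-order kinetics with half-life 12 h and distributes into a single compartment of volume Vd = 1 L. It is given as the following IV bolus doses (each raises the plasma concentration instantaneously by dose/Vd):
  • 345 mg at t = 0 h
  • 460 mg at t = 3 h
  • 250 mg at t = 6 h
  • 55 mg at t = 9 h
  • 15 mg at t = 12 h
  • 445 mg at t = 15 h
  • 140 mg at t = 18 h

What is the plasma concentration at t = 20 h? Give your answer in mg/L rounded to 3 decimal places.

k = ln 2 / 12 = 0.05776 per h
Dose 1 (345 mg at t=0 h): 345·exp(−0.05776·20) = 108.668 mg/L
Dose 2 (460 mg at t=3 h): 460·exp(−0.05776·17) = 172.305 mg/L
Dose 3 (250 mg at t=6 h): 250·exp(−0.05776·14) = 111.362 mg/L
Dose 4 (55 mg at t=9 h): 55·exp(−0.05776·11) = 29.135 mg/L
Dose 5 (15 mg at t=12 h): 15·exp(−0.05776·8) = 9.449 mg/L
Dose 6 (445 mg at t=15 h): 445·exp(−0.05776·5) = 333.373 mg/L
Dose 7 (140 mg at t=18 h): 140·exp(−0.05776·2) = 124.726 mg/L
C(20) = 108.668 + 172.305 + 111.362 + 29.135 + 9.449 + 333.373 + 124.726 = 889.020 mg/L

889.020 mg/L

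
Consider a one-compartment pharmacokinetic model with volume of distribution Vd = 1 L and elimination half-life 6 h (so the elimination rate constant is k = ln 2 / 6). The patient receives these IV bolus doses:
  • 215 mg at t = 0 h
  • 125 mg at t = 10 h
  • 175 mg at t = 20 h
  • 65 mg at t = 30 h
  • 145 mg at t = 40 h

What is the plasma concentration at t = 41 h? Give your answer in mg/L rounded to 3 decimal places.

k = ln 2 / 6 = 0.11552 per h
Dose 1 (215 mg at t=0 h): 215·exp(−0.11552·41) = 1.885 mg/L
Dose 2 (125 mg at t=10 h): 125·exp(−0.11552·31) = 3.480 mg/L
Dose 3 (175 mg at t=20 h): 175·exp(−0.11552·21) = 15.468 mg/L
Dose 4 (65 mg at t=30 h): 65·exp(−0.11552·11) = 18.240 mg/L
Dose 5 (145 mg at t=40 h): 145·exp(−0.11552·1) = 129.180 mg/L
C(41) = 1.885 + 3.480 + 15.468 + 18.240 + 129.180 = 168.254 mg/L

168.254 mg/L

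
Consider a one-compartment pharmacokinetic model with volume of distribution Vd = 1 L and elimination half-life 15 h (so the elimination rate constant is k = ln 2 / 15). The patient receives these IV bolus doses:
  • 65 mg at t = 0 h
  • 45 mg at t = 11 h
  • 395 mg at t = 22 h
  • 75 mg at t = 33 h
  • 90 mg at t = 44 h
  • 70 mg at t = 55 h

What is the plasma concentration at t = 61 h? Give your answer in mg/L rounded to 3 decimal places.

k = ln 2 / 15 = 0.04621 per h
Dose 1 (65 mg at t=0 h): 65·exp(−0.04621·61) = 3.879 mg/L
Dose 2 (45 mg at t=11 h): 45·exp(−0.04621·50) = 4.465 mg/L
Dose 3 (395 mg at t=22 h): 395·exp(−0.04621·39) = 65.151 mg/L
Dose 4 (75 mg at t=33 h): 75·exp(−0.04621·28) = 20.565 mg/L
Dose 5 (90 mg at t=44 h): 90·exp(−0.04621·17) = 41.028 mg/L
Dose 6 (70 mg at t=55 h): 70·exp(−0.04621·6) = 53.050 mg/L
C(61) = 3.879 + 4.465 + 65.151 + 20.565 + 41.028 + 53.050 = 188.137 mg/L

188.137 mg/L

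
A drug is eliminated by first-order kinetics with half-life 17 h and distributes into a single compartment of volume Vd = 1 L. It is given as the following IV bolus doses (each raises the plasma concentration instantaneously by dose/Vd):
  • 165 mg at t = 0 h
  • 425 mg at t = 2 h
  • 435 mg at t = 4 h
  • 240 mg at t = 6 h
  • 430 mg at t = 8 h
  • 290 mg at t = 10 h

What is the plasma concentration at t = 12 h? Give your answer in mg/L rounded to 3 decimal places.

1518.271 mg/L

k = ln 2 / 17 = 0.04077 per h
Dose 1 (165 mg at t=0 h): 165·exp(−0.04077·12) = 101.156 mg/L
Dose 2 (425 mg at t=2 h): 425·exp(−0.04077·10) = 282.691 mg/L
Dose 3 (435 mg at t=4 h): 435·exp(−0.04077·8) = 313.927 mg/L
Dose 4 (240 mg at t=6 h): 240·exp(−0.04077·6) = 187.917 mg/L
Dose 5 (430 mg at t=8 h): 430·exp(−0.04077·4) = 365.290 mg/L
Dose 6 (290 mg at t=10 h): 290·exp(−0.04077·2) = 267.290 mg/L
C(12) = 101.156 + 282.691 + 313.927 + 187.917 + 365.290 + 267.290 = 1518.271 mg/L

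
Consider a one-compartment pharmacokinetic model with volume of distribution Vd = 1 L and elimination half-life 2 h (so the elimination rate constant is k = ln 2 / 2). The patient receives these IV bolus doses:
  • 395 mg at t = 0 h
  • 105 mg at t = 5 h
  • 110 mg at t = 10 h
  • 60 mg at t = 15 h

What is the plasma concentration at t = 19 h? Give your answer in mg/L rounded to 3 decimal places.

21.227 mg/L

k = ln 2 / 2 = 0.34657 per h
Dose 1 (395 mg at t=0 h): 395·exp(−0.34657·19) = 0.546 mg/L
Dose 2 (105 mg at t=5 h): 105·exp(−0.34657·14) = 0.820 mg/L
Dose 3 (110 mg at t=10 h): 110·exp(−0.34657·9) = 4.861 mg/L
Dose 4 (60 mg at t=15 h): 60·exp(−0.34657·4) = 15.000 mg/L
C(19) = 0.546 + 0.820 + 4.861 + 15.000 = 21.227 mg/L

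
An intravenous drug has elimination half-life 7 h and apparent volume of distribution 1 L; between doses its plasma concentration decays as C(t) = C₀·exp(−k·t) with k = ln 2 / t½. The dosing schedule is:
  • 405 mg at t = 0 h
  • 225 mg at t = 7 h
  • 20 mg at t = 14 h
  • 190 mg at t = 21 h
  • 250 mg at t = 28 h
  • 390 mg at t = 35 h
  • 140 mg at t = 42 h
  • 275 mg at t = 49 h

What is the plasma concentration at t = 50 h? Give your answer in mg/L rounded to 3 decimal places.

446.458 mg/L

k = ln 2 / 7 = 0.09902 per h
Dose 1 (405 mg at t=0 h): 405·exp(−0.09902·50) = 2.866 mg/L
Dose 2 (225 mg at t=7 h): 225·exp(−0.09902·43) = 3.184 mg/L
Dose 3 (20 mg at t=14 h): 20·exp(−0.09902·36) = 0.566 mg/L
Dose 4 (190 mg at t=21 h): 190·exp(−0.09902·29) = 10.755 mg/L
Dose 5 (250 mg at t=28 h): 250·exp(−0.09902·22) = 28.304 mg/L
Dose 6 (390 mg at t=35 h): 390·exp(−0.09902·15) = 88.308 mg/L
Dose 7 (140 mg at t=42 h): 140·exp(−0.09902·8) = 63.401 mg/L
Dose 8 (275 mg at t=49 h): 275·exp(−0.09902·1) = 249.074 mg/L
C(50) = 2.866 + 3.184 + 0.566 + 10.755 + 28.304 + 88.308 + 63.401 + 249.074 = 446.458 mg/L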